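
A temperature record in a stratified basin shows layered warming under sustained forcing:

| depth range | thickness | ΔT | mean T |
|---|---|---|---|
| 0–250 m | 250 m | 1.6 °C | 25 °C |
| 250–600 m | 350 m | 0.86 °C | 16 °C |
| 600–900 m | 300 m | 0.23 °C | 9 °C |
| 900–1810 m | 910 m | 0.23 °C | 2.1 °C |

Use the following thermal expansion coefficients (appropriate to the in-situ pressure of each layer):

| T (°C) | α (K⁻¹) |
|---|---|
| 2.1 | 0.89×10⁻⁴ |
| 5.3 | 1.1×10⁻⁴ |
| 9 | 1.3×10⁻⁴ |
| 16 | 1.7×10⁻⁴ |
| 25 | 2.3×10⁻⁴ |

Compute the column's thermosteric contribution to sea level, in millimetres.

about 171 mm

Layer 1 at 25 °C → α = 2.3×10⁻⁴ K⁻¹
Layer 2 at 16 °C → α = 1.7×10⁻⁴ K⁻¹
Layer 3 at 9 °C → α = 1.3×10⁻⁴ K⁻¹
Layer 4 at 2.1 °C → α = 0.89×10⁻⁴ K⁻¹
2.3×10⁻⁴ × 1.6 × 250 = 0.09200 m
250–600 m: 350 × 0.86 × 1.7×10⁻⁴ = 0.05117 m
Layer 3: 300 × 0.23 × 1.3×10⁻⁴ = 0.00897 m
0.23 × 910 × 0.89×10⁻⁴ = 0.0186277 m
Δh = 0.09200 + 0.05117 + 0.00897 + 0.0186277 = 0.1707677 m ≈ 171 mm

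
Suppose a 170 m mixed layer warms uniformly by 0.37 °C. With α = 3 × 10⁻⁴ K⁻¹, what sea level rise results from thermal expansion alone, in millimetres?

Δh ≈ 19 mm

Δh = αΔT·H = 3×10⁻⁴ × 0.37 × 170 = 0.01887 m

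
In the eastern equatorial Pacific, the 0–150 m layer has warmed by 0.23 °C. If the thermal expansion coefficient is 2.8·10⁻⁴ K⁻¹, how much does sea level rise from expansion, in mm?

Δh ≈ 9.66 mm

Δh = αΔT·H = 2.8×10⁻⁴ × 0.23 × 150 = 0.00966 m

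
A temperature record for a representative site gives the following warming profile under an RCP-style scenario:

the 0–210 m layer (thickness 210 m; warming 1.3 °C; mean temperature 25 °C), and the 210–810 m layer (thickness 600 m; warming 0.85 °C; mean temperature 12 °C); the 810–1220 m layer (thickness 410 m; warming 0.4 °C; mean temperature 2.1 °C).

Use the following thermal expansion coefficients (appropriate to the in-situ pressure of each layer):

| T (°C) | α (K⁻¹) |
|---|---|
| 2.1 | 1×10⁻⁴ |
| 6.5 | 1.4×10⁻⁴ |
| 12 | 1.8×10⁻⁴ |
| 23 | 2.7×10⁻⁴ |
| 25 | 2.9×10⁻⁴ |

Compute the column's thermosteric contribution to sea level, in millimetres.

Layer 1 at 25 °C → α = 2.9×10⁻⁴ K⁻¹
Layer 2 at 12 °C → α = 1.8×10⁻⁴ K⁻¹
Layer 3 at 2.1 °C → α = 1×10⁻⁴ K⁻¹
Layer 1: 210 × 2.9×10⁻⁴ × 1.3 = 0.07917 m
210–810 m: 0.85 × 1.8×10⁻⁴ × 600 = 0.09180 m
810–1220 m: 410 × 0.4 × 1×10⁻⁴ = 0.01640 m
Δh = 0.07917 + 0.09180 + 0.01640 = 0.18737 m

190 mm of thermosteric rise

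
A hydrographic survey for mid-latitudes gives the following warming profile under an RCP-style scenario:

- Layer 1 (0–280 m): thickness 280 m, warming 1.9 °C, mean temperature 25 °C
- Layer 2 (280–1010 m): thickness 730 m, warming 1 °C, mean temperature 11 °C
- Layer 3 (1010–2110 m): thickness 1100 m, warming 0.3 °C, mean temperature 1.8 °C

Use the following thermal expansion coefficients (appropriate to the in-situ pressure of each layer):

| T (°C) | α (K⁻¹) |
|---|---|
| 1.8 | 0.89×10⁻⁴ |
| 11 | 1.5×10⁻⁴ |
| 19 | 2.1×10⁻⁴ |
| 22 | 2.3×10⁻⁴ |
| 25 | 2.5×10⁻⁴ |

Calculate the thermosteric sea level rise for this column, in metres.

Layer 1 at 25 °C → α = 2.5×10⁻⁴ K⁻¹
Layer 2 at 11 °C → α = 1.5×10⁻⁴ K⁻¹
Layer 3 at 1.8 °C → α = 0.89×10⁻⁴ K⁻¹
280 × 2.5×10⁻⁴ × 1.9 = 0.13300 m
280–1010 m: 1 × 730 × 1.5×10⁻⁴ = 0.10950 m
1010–2110 m: 0.3 × 0.89×10⁻⁴ × 1100 = 0.02937 m
Δh = 0.13300 + 0.10950 + 0.02937 = 0.27187 m ≈ 0.272 m

Δh ≈ 0.272 m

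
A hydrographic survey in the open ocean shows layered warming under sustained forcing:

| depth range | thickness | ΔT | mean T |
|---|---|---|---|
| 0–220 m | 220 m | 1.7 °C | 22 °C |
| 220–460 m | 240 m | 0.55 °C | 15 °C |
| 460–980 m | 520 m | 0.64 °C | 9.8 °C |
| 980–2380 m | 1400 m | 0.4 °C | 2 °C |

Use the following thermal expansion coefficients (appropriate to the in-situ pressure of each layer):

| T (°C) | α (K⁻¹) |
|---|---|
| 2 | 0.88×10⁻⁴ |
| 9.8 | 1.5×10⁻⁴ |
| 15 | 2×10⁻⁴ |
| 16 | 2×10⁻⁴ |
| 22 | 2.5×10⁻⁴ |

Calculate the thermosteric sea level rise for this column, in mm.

Layer 1 at 22 °C → α = 2.5×10⁻⁴ K⁻¹
Layer 2 at 15 °C → α = 2×10⁻⁴ K⁻¹
Layer 3 at 9.8 °C → α = 1.5×10⁻⁴ K⁻¹
Layer 4 at 2 °C → α = 0.88×10⁻⁴ K⁻¹
Layer 1: 220 × 1.7 × 2.5×10⁻⁴ = 0.09350 m
220–460 m: 2×10⁻⁴ × 240 × 0.55 = 0.02640 m
Layer 3: 520 × 1.5×10⁻⁴ × 0.64 = 0.04992 m
980–2380 m: 1400 × 0.88×10⁻⁴ × 0.4 = 0.04928 m
Δh = 0.09350 + 0.02640 + 0.04992 + 0.04928 = 0.21910 m

220 mm of thermosteric rise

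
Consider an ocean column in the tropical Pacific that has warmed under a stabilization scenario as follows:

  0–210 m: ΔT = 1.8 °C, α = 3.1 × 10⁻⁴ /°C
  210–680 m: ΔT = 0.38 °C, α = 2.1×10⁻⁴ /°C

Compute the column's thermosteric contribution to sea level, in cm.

0–210 m: 3.1×10⁻⁴ × 210 × 1.8 = 0.11718 m
210–680 m: 470 × 0.38 × 2.1×10⁻⁴ = 0.037506 m
Δh = 0.11718 + 0.037506 = 0.154686 m ≈ 15 cm

about 15 cm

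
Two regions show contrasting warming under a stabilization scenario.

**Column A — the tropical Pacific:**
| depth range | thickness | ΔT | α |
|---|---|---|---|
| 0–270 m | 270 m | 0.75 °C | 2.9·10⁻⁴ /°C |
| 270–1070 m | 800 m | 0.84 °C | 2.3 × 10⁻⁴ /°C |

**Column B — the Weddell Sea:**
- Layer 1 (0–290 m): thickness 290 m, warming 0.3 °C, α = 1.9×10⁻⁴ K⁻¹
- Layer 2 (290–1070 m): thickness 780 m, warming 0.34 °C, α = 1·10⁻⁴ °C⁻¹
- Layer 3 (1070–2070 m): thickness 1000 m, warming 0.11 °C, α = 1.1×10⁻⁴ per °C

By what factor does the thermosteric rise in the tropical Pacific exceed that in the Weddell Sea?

A 0.75 × 2.9×10⁻⁴ × 270 = 0.058725 m
A 270–1070 m: 0.84 × 800 × 2.3×10⁻⁴ = 0.15456 m
A total: 0.213285 m
B 290 × 1.9×10⁻⁴ × 0.3 = 0.01653 m
B 290–1070 m: 1×10⁻⁴ × 780 × 0.34 = 0.02652 m
B Layer 3: 0.11 × 1000 × 1.1×10⁻⁴ = 0.01210 m
B total: 0.05515 m
Ratio: 0.213285 / 0.05515 ≈ 3.867

≈ 3.9×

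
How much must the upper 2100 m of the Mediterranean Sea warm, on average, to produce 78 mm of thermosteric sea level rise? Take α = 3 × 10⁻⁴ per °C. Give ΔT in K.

ΔT = Δh/(αH) = 0.078 / (3×10⁻⁴ × 2100) ≈ 0.1238 K

ΔT ≈ 0.12 K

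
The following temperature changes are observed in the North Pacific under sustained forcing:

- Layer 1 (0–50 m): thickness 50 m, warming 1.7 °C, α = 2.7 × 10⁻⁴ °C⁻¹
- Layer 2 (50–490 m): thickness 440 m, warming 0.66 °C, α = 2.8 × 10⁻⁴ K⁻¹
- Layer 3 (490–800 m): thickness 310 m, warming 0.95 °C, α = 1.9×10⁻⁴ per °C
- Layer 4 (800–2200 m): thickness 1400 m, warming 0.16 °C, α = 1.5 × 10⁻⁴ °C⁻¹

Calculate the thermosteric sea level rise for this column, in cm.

Δh ≈ 19 cm

1.7 × 2.7×10⁻⁴ × 50 = 0.02295 m
440 × 0.66 × 2.8×10⁻⁴ = 0.081312 m
Layer 3: 0.95 × 310 × 1.9×10⁻⁴ = 0.055955 m
800–2200 m: 1400 × 1.5×10⁻⁴ × 0.16 = 0.03360 m
Δh = 0.02295 + 0.081312 + 0.055955 + 0.03360 = 0.193817 m ≈ 19 cm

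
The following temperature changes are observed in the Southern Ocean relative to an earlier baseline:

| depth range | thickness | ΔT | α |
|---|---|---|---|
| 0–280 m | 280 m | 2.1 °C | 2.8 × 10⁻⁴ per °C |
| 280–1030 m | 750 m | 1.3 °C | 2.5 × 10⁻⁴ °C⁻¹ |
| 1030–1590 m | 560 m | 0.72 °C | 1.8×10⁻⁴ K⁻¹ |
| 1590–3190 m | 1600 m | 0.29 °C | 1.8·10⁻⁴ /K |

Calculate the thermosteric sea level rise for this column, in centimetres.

Layer 1: 2.8×10⁻⁴ × 280 × 2.1 = 0.16464 m
2.5×10⁻⁴ × 750 × 1.3 = 0.24375 m
560 × 0.72 × 1.8×10⁻⁴ = 0.072576 m
1600 × 0.29 × 1.8×10⁻⁴ = 0.08352 m
Δh = 0.16464 + 0.24375 + 0.072576 + 0.08352 = 0.564486 m

Δh ≈ 56.4 cm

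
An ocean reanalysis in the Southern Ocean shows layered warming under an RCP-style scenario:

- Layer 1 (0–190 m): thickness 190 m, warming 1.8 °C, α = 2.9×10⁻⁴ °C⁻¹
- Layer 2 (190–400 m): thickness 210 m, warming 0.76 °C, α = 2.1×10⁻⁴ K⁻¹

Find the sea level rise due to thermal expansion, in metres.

0.133 m

1.8 × 2.9×10⁻⁴ × 190 = 0.09918 m
2.1×10⁻⁴ × 0.76 × 210 = 0.033516 m
Δh = 0.09918 + 0.033516 = 0.132696 m ≈ 0.133 m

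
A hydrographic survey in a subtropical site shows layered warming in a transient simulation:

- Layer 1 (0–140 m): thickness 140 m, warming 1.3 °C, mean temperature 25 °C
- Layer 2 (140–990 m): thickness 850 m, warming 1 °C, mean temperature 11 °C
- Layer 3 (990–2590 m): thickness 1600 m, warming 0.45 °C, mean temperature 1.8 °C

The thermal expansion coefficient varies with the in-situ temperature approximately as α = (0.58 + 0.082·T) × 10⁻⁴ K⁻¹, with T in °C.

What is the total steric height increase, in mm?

Layer 1: α = (0.58 + 0.082×25)×10⁻⁴ = 2.63×10⁻⁴ K⁻¹
Layer 2: α = (0.58 + 0.082×11)×10⁻⁴ = 1.482×10⁻⁴ K⁻¹
Layer 3: α = (0.58 + 0.082×1.8)×10⁻⁴ = 0.7276×10⁻⁴ K⁻¹
140 × 1.3 × 2.63×10⁻⁴ = 0.047866 m
Layer 2: 1.482×10⁻⁴ × 1 × 850 = 0.12597 m
990–2590 m: 1600 × 0.45 × 0.7276×10⁻⁴ = 0.0523872 m
Δh = 0.047866 + 0.12597 + 0.0523872 = 0.2262232 m ≈ 226 mm

about 226 mm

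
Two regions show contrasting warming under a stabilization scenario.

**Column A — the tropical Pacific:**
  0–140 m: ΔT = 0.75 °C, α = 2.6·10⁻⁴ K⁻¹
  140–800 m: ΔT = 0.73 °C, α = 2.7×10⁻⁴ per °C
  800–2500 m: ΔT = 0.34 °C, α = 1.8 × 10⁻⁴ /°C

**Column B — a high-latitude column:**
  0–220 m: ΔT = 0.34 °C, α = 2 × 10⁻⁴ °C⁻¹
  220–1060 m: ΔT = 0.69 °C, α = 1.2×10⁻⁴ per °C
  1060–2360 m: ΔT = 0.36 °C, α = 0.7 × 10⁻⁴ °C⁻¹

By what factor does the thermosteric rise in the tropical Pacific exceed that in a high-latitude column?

A Layer 1: 0.75 × 140 × 2.6×10⁻⁴ = 0.02730 m
A 0.73 × 660 × 2.7×10⁻⁴ = 0.130086 m
A Layer 3: 1.8×10⁻⁴ × 1700 × 0.34 = 0.10404 m
A total: 0.261426 m
B 220 × 2×10⁻⁴ × 0.34 = 0.01496 m
B Layer 2: 0.69 × 840 × 1.2×10⁻⁴ = 0.069552 m
B Layer 3: 0.36 × 0.7×10⁻⁴ × 1300 = 0.03276 m
B total: 0.117272 m
Ratio: 0.261426 / 0.117272 ≈ 2.229

a factor of 2.2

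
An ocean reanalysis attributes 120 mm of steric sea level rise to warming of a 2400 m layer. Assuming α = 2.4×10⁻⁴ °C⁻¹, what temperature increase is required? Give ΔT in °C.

ΔT = Δh/(αH) = 0.12 / (2.4×10⁻⁴ × 2400) ≈ 0.2083 °C

ΔT ≈ 0.208 °C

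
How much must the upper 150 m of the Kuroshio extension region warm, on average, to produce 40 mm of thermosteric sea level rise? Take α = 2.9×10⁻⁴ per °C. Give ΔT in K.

ΔT = Δh/(αH) = 0.04 / (2.9×10⁻⁴ × 150) ≈ 0.9195 K

ΔT ≈ 0.920 K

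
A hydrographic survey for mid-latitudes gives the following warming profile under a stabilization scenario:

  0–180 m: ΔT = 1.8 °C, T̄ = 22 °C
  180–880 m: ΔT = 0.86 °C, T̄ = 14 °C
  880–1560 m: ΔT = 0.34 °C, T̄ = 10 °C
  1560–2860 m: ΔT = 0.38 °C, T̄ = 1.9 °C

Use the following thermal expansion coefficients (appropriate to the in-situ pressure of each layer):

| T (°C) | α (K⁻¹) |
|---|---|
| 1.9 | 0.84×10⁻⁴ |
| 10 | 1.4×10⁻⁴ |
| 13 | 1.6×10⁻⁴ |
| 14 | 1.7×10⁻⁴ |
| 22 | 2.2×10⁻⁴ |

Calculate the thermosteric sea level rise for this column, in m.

Δh ≈ 0.247 m

Layer 1 at 22 °C → α = 2.2×10⁻⁴ K⁻¹
Layer 2 at 14 °C → α = 1.7×10⁻⁴ K⁻¹
Layer 3 at 10 °C → α = 1.4×10⁻⁴ K⁻¹
Layer 4 at 1.9 °C → α = 0.84×10⁻⁴ K⁻¹
1.8 × 180 × 2.2×10⁻⁴ = 0.07128 m
0.86 × 1.7×10⁻⁴ × 700 = 0.10234 m
Layer 3: 1.4×10⁻⁴ × 680 × 0.34 = 0.032368 m
Layer 4: 0.38 × 1300 × 0.84×10⁻⁴ = 0.041496 m
Δh = 0.07128 + 0.10234 + 0.032368 + 0.041496 = 0.247484 m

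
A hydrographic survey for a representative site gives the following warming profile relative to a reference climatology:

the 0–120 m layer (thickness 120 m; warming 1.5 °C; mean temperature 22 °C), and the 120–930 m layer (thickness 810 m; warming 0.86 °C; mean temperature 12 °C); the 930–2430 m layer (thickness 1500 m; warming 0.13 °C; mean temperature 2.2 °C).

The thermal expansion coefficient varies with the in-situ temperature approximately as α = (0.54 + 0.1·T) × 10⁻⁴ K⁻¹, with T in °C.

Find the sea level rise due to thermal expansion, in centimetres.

about 19 cm

Layer 1: α = (0.54 + 0.1×22)×10⁻⁴ = 2.74×10⁻⁴ K⁻¹
Layer 2: α = (0.54 + 0.1×12)×10⁻⁴ = 1.74×10⁻⁴ K⁻¹
Layer 3: α = (0.54 + 0.1×2.2)×10⁻⁴ = 0.76×10⁻⁴ K⁻¹
Layer 1: 2.74×10⁻⁴ × 1.5 × 120 = 0.04932 m
Layer 2: 0.86 × 810 × 1.74×10⁻⁴ = 0.1212084 m
930–2430 m: 0.13 × 1500 × 0.76×10⁻⁴ = 0.01482 m
Δh = 0.04932 + 0.1212084 + 0.01482 = 0.1853484 m ≈ 19 cm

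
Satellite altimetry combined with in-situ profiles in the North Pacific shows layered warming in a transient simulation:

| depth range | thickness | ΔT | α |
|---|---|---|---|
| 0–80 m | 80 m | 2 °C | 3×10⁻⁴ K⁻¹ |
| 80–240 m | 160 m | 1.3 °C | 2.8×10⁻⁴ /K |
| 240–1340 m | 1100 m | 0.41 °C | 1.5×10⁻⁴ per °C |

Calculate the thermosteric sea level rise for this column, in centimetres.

Δh ≈ 17 cm

Layer 1: 3×10⁻⁴ × 2 × 80 = 0.04800 m
80–240 m: 160 × 1.3 × 2.8×10⁻⁴ = 0.05824 m
240–1340 m: 1.5×10⁻⁴ × 1100 × 0.41 = 0.06765 m
Δh = 0.04800 + 0.05824 + 0.06765 = 0.17389 m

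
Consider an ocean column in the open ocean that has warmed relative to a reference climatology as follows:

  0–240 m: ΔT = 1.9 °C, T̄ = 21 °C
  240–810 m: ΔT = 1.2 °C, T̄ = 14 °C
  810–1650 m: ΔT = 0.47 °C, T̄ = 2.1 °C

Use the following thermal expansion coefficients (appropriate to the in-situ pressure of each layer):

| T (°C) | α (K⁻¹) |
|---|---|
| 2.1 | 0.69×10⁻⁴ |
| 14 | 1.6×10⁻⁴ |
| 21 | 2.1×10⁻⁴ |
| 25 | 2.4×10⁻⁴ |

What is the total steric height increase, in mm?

Layer 1 at 21 °C → α = 2.1×10⁻⁴ K⁻¹
Layer 2 at 14 °C → α = 1.6×10⁻⁴ K⁻¹
Layer 3 at 2.1 °C → α = 0.69×10⁻⁴ K⁻¹
0–240 m: 240 × 2.1×10⁻⁴ × 1.9 = 0.09576 m
240–810 m: 1.6×10⁻⁴ × 570 × 1.2 = 0.10944 m
810–1650 m: 0.69×10⁻⁴ × 0.47 × 840 = 0.0272412 m
Δh = 0.09576 + 0.10944 + 0.0272412 = 0.2324412 m ≈ 232 mm

232 mm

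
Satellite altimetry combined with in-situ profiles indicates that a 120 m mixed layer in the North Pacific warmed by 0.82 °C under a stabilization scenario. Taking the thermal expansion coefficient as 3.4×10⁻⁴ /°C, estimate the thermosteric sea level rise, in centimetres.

Δh = 3.35 cm

Δh = αΔT·H = 3.4×10⁻⁴ × 0.82 × 120 = 0.033456 m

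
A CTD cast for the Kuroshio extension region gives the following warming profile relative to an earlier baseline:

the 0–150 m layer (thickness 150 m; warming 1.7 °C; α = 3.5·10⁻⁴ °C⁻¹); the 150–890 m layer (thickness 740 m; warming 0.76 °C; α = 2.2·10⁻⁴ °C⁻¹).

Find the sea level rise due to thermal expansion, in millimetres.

about 210 mm

1.7 × 3.5×10⁻⁴ × 150 = 0.08925 m
Layer 2: 740 × 0.76 × 2.2×10⁻⁴ = 0.123728 m
Δh = 0.08925 + 0.123728 = 0.212978 m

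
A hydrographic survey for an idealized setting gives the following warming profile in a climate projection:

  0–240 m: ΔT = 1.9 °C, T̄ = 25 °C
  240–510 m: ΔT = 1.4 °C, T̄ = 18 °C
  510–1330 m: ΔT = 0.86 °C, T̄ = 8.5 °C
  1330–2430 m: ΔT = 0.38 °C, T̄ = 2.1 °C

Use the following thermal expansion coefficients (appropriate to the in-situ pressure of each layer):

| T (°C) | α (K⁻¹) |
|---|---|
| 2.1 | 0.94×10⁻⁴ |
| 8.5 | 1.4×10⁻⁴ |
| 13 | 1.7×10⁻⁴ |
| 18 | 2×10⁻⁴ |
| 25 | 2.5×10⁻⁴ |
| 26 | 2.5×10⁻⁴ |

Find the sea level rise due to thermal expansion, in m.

0.328 m of thermosteric rise

Layer 1 at 25 °C → α = 2.5×10⁻⁴ K⁻¹
Layer 2 at 18 °C → α = 2×10⁻⁴ K⁻¹
Layer 3 at 8.5 °C → α = 1.4×10⁻⁴ K⁻¹
Layer 4 at 2.1 °C → α = 0.94×10⁻⁴ K⁻¹
Layer 1: 2.5×10⁻⁴ × 240 × 1.9 = 0.11400 m
1.4 × 2×10⁻⁴ × 270 = 0.07560 m
Layer 3: 0.86 × 1.4×10⁻⁴ × 820 = 0.098728 m
0.94×10⁻⁴ × 0.38 × 1100 = 0.039292 m
Δh = 0.11400 + 0.07560 + 0.098728 + 0.039292 = 0.32762 m ≈ 0.328 m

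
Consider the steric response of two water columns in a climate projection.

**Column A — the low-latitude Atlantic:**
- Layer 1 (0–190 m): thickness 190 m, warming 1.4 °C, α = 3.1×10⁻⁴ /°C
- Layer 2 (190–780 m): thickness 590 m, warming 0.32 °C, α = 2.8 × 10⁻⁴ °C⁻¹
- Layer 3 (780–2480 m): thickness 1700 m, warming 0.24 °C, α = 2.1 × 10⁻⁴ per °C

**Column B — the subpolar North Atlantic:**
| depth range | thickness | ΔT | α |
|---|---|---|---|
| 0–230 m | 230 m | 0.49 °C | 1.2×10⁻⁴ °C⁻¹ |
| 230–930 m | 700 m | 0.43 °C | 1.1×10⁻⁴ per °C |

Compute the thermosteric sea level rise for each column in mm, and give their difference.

A: 220 mm; B: 47 mm; difference 170 mm

A Layer 1: 1.4 × 190 × 3.1×10⁻⁴ = 0.08246 m
A 590 × 2.8×10⁻⁴ × 0.32 = 0.052864 m
A Layer 3: 2.1×10⁻⁴ × 0.24 × 1700 = 0.08568 m
A total: 0.221004 m
B 0–230 m: 0.49 × 1.2×10⁻⁴ × 230 = 0.013524 m
B Layer 2: 1.1×10⁻⁴ × 0.43 × 700 = 0.03311 m
B total: 0.046634 m
Difference: 0.221004 − 0.046634 = 0.17437 m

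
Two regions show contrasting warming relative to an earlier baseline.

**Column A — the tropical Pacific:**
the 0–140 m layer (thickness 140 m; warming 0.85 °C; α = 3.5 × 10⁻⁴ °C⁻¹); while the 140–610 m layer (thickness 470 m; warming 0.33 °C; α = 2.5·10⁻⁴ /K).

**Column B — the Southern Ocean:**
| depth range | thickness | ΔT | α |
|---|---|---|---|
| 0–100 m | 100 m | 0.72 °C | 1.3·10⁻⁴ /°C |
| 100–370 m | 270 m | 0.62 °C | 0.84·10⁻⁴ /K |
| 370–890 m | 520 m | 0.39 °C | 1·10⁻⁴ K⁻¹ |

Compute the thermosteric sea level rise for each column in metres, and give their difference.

A 140 × 3.5×10⁻⁴ × 0.85 = 0.04165 m
A Layer 2: 2.5×10⁻⁴ × 470 × 0.33 = 0.038775 m
A total: 0.080425 m
B 0.72 × 1.3×10⁻⁴ × 100 = 0.00936 m
B Layer 2: 270 × 0.84×10⁻⁴ × 0.62 = 0.0140616 m
B 370–890 m: 520 × 0.39 × 1×10⁻⁴ = 0.02028 m
B total: 0.0437016 m
Difference: 0.080425 − 0.0437016 = 0.0367234 m

Δh_A ≈ 0.0804 m, Δh_B ≈ 0.0437 m; difference ≈ 0.0367 m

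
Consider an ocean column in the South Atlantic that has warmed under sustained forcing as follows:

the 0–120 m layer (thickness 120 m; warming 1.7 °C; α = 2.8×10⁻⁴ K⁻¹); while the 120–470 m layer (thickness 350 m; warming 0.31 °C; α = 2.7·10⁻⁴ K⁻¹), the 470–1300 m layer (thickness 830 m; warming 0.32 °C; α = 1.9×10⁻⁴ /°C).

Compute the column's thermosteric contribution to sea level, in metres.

Δh = 0.137 m

0–120 m: 1.7 × 2.8×10⁻⁴ × 120 = 0.05712 m
Layer 2: 350 × 2.7×10⁻⁴ × 0.31 = 0.029295 m
Layer 3: 1.9×10⁻⁴ × 0.32 × 830 = 0.050464 m
Δh = 0.05712 + 0.029295 + 0.050464 = 0.136879 m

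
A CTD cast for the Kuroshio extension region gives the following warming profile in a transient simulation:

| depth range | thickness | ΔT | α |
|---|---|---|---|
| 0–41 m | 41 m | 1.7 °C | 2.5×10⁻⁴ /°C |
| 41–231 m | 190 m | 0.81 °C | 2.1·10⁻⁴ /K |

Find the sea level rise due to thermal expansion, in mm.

Δh ≈ 49.7 mm

0–41 m: 2.5×10⁻⁴ × 1.7 × 41 = 0.017425 m
Layer 2: 2.1×10⁻⁴ × 0.81 × 190 = 0.032319 m
Δh = 0.017425 + 0.032319 = 0.049744 m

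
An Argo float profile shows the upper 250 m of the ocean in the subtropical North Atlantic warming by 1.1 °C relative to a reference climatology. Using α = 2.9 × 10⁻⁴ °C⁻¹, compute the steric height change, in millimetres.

Δh = αΔT·H = 2.9×10⁻⁴ × 1.1 × 250 = 0.07975 m

about 79.8 mm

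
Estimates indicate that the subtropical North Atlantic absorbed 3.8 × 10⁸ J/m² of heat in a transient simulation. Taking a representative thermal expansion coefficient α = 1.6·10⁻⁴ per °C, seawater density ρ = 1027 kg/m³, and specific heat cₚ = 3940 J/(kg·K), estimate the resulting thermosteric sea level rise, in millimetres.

about 15.0 mm

Δh = αQ/(ρcₚ) = 1.6×10⁻⁴ × 3.8×10⁸ / (1027 × 3940) ≈ 0.015026 m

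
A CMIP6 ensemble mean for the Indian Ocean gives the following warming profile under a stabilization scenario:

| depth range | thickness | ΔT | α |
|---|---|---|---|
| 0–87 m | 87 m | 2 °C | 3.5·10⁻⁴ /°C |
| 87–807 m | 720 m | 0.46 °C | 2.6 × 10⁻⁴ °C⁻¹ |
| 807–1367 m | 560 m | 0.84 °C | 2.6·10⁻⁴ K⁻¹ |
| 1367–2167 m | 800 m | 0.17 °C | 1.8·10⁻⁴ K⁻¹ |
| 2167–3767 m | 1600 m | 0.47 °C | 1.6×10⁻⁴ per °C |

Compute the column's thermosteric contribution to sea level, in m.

3.5×10⁻⁴ × 2 × 87 = 0.06090 m
2.6×10⁻⁴ × 720 × 0.46 = 0.086112 m
560 × 0.84 × 2.6×10⁻⁴ = 0.122304 m
800 × 1.8×10⁻⁴ × 0.17 = 0.02448 m
1.6×10⁻⁴ × 0.47 × 1600 = 0.12032 m
Δh = 0.06090 + 0.086112 + 0.122304 + 0.02448 + 0.12032 = 0.414116 m

0.414 m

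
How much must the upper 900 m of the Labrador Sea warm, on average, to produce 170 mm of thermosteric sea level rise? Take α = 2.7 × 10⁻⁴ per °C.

ΔT = Δh/(αH) = 0.17 / (2.7×10⁻⁴ × 900) ≈ 0.6996 °C

ΔT ≈ 0.700 °C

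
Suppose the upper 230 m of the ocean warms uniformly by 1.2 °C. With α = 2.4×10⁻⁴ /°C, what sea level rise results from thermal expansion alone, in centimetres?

Δh = αΔT·H = 2.4×10⁻⁴ × 1.2 × 230 = 0.06624 m

Δh ≈ 6.62 cm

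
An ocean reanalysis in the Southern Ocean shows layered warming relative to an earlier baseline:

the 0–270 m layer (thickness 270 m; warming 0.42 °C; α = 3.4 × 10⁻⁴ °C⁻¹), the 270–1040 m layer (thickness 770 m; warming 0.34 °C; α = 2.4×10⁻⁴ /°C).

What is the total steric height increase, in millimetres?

101 mm

0.42 × 270 × 3.4×10⁻⁴ = 0.038556 m
2.4×10⁻⁴ × 770 × 0.34 = 0.062832 m
Δh = 0.038556 + 0.062832 = 0.101388 m ≈ 101 mm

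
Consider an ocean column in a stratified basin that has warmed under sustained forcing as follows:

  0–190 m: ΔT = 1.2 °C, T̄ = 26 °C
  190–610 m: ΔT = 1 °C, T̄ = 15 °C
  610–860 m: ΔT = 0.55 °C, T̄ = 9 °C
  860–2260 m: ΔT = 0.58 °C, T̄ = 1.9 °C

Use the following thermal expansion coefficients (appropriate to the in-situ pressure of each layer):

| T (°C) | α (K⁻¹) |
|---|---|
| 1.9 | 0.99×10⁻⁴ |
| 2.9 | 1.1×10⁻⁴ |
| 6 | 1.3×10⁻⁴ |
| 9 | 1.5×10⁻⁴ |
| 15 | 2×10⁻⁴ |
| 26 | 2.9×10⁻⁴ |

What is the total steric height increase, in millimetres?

Δh = 250 mm

Layer 1 at 26 °C → α = 2.9×10⁻⁴ K⁻¹
Layer 2 at 15 °C → α = 2×10⁻⁴ K⁻¹
Layer 3 at 9 °C → α = 1.5×10⁻⁴ K⁻¹
Layer 4 at 1.9 °C → α = 0.99×10⁻⁴ K⁻¹
2.9×10⁻⁴ × 190 × 1.2 = 0.06612 m
420 × 2×10⁻⁴ × 1 = 0.08400 m
610–860 m: 1.5×10⁻⁴ × 0.55 × 250 = 0.020625 m
Layer 4: 1400 × 0.58 × 0.99×10⁻⁴ = 0.080388 m
Δh = 0.06612 + 0.08400 + 0.020625 + 0.080388 = 0.251133 m ≈ 250 mm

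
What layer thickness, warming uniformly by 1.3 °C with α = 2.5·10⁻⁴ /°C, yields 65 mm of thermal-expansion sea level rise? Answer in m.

H ≈ 200 m

H = Δh/(αΔT) = 0.065 / (2.5×10⁻⁴ × 1.3) = 200.0 m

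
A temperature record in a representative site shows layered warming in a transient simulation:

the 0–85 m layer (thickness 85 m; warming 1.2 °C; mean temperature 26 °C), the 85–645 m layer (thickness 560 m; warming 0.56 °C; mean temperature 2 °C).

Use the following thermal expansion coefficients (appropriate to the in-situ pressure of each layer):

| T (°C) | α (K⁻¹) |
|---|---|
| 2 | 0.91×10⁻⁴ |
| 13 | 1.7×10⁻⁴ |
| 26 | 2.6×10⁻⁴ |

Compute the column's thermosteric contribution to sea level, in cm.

5.51 cm of thermosteric rise

Layer 1 at 26 °C → α = 2.6×10⁻⁴ K⁻¹
Layer 2 at 2 °C → α = 0.91×10⁻⁴ K⁻¹
0–85 m: 1.2 × 2.6×10⁻⁴ × 85 = 0.02652 m
85–645 m: 0.56 × 560 × 0.91×10⁻⁴ = 0.0285376 m
Δh = 0.02652 + 0.0285376 = 0.0550576 m ≈ 5.51 cm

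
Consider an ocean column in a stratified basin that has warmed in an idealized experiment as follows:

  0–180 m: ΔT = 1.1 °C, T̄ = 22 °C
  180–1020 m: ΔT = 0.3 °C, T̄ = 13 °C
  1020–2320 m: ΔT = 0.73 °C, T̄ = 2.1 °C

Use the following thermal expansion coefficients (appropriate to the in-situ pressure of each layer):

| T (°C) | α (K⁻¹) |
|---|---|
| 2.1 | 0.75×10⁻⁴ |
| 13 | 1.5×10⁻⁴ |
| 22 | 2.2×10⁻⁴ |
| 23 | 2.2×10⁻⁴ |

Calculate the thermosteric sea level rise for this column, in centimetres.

Layer 1 at 22 °C → α = 2.2×10⁻⁴ K⁻¹
Layer 2 at 13 °C → α = 1.5×10⁻⁴ K⁻¹
Layer 3 at 2.1 °C → α = 0.75×10⁻⁴ K⁻¹
Layer 1: 180 × 2.2×10⁻⁴ × 1.1 = 0.04356 m
180–1020 m: 840 × 0.3 × 1.5×10⁻⁴ = 0.03780 m
0.73 × 1300 × 0.75×10⁻⁴ = 0.071175 m
Δh = 0.04356 + 0.03780 + 0.071175 = 0.152535 m ≈ 15 cm

15 cm of thermosteric rise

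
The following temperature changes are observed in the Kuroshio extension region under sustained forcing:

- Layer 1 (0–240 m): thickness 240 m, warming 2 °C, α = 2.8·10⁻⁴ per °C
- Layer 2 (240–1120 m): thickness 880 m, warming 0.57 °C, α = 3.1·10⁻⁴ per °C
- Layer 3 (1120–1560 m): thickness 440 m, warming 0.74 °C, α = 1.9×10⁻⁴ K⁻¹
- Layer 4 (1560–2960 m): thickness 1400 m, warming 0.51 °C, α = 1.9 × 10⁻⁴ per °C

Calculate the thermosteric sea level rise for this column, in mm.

487 mm

Layer 1: 240 × 2.8×10⁻⁴ × 2 = 0.13440 m
Layer 2: 880 × 3.1×10⁻⁴ × 0.57 = 0.155496 m
Layer 3: 1.9×10⁻⁴ × 440 × 0.74 = 0.061864 m
1560–2960 m: 0.51 × 1400 × 1.9×10⁻⁴ = 0.13566 m
Δh = 0.13440 + 0.155496 + 0.061864 + 0.13566 = 0.48742 m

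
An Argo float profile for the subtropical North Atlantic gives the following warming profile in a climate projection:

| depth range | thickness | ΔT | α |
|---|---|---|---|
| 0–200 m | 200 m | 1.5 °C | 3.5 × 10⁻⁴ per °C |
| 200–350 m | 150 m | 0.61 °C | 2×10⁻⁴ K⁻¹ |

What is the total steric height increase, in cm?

12.3 cm

1.5 × 3.5×10⁻⁴ × 200 = 0.10500 m
Layer 2: 0.61 × 150 × 2×10⁻⁴ = 0.01830 m
Δh = 0.10500 + 0.01830 = 0.12330 m ≈ 12.3 cm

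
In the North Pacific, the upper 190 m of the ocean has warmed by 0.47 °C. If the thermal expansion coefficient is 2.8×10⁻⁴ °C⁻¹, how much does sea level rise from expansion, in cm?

Δh = αΔT·H = 2.8×10⁻⁴ × 0.47 × 190 = 0.025004 m

Δh ≈ 2.5 cm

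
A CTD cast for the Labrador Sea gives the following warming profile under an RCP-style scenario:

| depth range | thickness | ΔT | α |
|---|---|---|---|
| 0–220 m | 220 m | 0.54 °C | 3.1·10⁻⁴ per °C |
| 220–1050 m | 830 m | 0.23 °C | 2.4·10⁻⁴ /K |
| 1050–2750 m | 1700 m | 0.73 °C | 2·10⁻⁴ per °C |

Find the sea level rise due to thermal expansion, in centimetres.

0–220 m: 3.1×10⁻⁴ × 0.54 × 220 = 0.036828 m
830 × 2.4×10⁻⁴ × 0.23 = 0.045816 m
Layer 3: 1700 × 0.73 × 2×10⁻⁴ = 0.24820 m
Δh = 0.036828 + 0.045816 + 0.24820 = 0.330844 m ≈ 33.1 cm

33.1 cm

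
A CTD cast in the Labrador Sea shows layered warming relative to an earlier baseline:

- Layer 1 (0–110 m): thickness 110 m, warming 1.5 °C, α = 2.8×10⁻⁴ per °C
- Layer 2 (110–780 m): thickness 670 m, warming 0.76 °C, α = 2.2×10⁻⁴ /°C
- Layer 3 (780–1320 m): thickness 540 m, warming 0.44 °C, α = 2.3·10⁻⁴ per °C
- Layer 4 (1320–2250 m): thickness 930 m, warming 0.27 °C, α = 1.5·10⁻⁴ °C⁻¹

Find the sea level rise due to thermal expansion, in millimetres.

Layer 1: 1.5 × 2.8×10⁻⁴ × 110 = 0.04620 m
Layer 2: 670 × 2.2×10⁻⁴ × 0.76 = 0.112024 m
780–1320 m: 2.3×10⁻⁴ × 0.44 × 540 = 0.054648 m
1320–2250 m: 930 × 1.5×10⁻⁴ × 0.27 = 0.037665 m
Δh = 0.04620 + 0.112024 + 0.054648 + 0.037665 = 0.250537 m

Δh = 251 mm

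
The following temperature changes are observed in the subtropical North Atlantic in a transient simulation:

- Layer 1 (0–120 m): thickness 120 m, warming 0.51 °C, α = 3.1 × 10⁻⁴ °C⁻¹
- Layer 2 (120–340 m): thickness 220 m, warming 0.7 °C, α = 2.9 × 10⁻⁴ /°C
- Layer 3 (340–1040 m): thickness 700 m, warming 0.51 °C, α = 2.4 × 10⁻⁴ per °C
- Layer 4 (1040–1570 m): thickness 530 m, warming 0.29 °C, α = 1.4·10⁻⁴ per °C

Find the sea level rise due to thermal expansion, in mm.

0–120 m: 120 × 3.1×10⁻⁴ × 0.51 = 0.018972 m
2.9×10⁻⁴ × 220 × 0.7 = 0.04466 m
700 × 2.4×10⁻⁴ × 0.51 = 0.08568 m
1.4×10⁻⁴ × 530 × 0.29 = 0.021518 m
Δh = 0.018972 + 0.04466 + 0.08568 + 0.021518 = 0.17083 m

170 mm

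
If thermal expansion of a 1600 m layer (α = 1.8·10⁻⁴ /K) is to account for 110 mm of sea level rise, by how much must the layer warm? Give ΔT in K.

0.382 K

ΔT = Δh/(αH) = 0.11 / (1.8×10⁻⁴ × 1600) ≈ 0.3819 K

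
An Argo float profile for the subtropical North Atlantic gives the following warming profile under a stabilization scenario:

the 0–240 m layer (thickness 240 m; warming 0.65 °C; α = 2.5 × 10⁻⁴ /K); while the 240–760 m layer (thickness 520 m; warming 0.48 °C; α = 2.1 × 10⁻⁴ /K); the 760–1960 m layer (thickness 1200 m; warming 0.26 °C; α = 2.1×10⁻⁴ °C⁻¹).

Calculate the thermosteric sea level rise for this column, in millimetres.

0–240 m: 2.5×10⁻⁴ × 0.65 × 240 = 0.03900 m
Layer 2: 2.1×10⁻⁴ × 520 × 0.48 = 0.052416 m
760–1960 m: 2.1×10⁻⁴ × 1200 × 0.26 = 0.06552 m
Δh = 0.03900 + 0.052416 + 0.06552 = 0.156936 m ≈ 157 mm

Δh = 157 mm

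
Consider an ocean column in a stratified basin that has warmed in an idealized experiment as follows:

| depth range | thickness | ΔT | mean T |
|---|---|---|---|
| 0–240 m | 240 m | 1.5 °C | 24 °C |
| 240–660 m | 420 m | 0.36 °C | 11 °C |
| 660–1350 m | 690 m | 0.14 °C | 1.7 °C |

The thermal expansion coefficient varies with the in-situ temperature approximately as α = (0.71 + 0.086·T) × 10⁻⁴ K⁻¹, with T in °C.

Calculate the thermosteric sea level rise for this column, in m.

0.13 m of thermosteric rise

Layer 1: α = (0.71 + 0.086×24)×10⁻⁴ = 2.774×10⁻⁴ K⁻¹
Layer 2: α = (0.71 + 0.086×11)×10⁻⁴ = 1.656×10⁻⁴ K⁻¹
Layer 3: α = (0.71 + 0.086×1.7)×10⁻⁴ = 0.8562×10⁻⁴ K⁻¹
2.774×10⁻⁴ × 1.5 × 240 = 0.099864 m
240–660 m: 1.656×10⁻⁴ × 0.36 × 420 = 0.02503872 m
0.14 × 690 × 0.8562×10⁻⁴ = 0.008270892 m
Δh = 0.099864 + 0.02503872 + 0.008270892 = 0.133173612 m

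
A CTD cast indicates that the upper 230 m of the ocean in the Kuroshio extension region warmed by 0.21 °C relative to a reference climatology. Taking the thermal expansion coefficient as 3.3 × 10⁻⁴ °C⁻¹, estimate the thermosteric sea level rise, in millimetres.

Δh = 16 mm

Δh = αΔT·H = 3.3×10⁻⁴ × 0.21 × 230 = 0.015939 m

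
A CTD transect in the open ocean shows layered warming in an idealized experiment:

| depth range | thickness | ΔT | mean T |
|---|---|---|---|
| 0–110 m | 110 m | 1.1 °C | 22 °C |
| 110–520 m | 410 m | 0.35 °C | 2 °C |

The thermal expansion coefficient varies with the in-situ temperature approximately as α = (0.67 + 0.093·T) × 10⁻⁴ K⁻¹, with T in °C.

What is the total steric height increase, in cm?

Layer 1: α = (0.67 + 0.093×22)×10⁻⁴ = 2.716×10⁻⁴ K⁻¹
Layer 2: α = (0.67 + 0.093×2)×10⁻⁴ = 0.856×10⁻⁴ K⁻¹
Layer 1: 2.716×10⁻⁴ × 110 × 1.1 = 0.0328636 m
Layer 2: 0.856×10⁻⁴ × 0.35 × 410 = 0.0122836 m
Δh = 0.0328636 + 0.0122836 = 0.0451472 m

Δh ≈ 4.51 cm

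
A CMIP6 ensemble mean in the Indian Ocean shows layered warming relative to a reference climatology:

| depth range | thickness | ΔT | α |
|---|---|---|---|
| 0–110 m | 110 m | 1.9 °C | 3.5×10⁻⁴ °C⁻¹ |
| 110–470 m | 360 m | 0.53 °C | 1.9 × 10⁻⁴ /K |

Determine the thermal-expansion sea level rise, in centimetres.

about 10.9 cm

Layer 1: 110 × 1.9 × 3.5×10⁻⁴ = 0.07315 m
Layer 2: 1.9×10⁻⁴ × 0.53 × 360 = 0.036252 m
Δh = 0.07315 + 0.036252 = 0.109402 m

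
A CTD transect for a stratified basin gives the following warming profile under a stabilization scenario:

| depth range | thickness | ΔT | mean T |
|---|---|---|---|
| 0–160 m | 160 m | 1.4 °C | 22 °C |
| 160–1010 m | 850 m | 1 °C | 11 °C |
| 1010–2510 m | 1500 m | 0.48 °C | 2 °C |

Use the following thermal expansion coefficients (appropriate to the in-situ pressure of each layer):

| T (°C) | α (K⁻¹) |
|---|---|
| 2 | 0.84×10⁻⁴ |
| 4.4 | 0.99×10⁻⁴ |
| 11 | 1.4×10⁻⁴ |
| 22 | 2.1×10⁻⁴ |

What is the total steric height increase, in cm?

Layer 1 at 22 °C → α = 2.1×10⁻⁴ K⁻¹
Layer 2 at 11 °C → α = 1.4×10⁻⁴ K⁻¹
Layer 3 at 2 °C → α = 0.84×10⁻⁴ K⁻¹
Layer 1: 2.1×10⁻⁴ × 160 × 1.4 = 0.04704 m
1 × 850 × 1.4×10⁻⁴ = 0.11900 m
1500 × 0.48 × 0.84×10⁻⁴ = 0.06048 m
Δh = 0.04704 + 0.11900 + 0.06048 = 0.22652 m ≈ 22.7 cm

22.7 cm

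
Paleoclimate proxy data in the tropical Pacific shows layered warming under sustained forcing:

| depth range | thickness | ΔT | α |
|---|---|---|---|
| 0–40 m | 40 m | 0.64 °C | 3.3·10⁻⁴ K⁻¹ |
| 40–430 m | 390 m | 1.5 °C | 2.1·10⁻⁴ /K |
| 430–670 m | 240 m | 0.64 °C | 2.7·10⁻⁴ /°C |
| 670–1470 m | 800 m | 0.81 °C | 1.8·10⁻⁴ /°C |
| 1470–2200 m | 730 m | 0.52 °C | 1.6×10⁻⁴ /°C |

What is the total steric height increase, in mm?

Layer 1: 3.3×10⁻⁴ × 0.64 × 40 = 0.008448 m
Layer 2: 390 × 1.5 × 2.1×10⁻⁴ = 0.12285 m
Layer 3: 240 × 2.7×10⁻⁴ × 0.64 = 0.041472 m
Layer 4: 0.81 × 1.8×10⁻⁴ × 800 = 0.11664 m
0.52 × 1.6×10⁻⁴ × 730 = 0.060736 m
Δh = 0.008448 + 0.12285 + 0.041472 + 0.11664 + 0.060736 = 0.350146 m ≈ 350 mm

Δh ≈ 350 mm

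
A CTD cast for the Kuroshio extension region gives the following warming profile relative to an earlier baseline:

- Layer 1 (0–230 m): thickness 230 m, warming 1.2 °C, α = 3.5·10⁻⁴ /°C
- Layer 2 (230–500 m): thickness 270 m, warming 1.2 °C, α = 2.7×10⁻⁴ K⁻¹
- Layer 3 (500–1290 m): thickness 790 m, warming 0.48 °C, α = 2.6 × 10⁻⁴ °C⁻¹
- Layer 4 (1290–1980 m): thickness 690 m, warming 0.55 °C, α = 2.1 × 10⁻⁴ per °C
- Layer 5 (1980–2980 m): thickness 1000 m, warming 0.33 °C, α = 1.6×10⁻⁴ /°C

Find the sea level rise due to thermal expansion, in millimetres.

415 mm

1.2 × 230 × 3.5×10⁻⁴ = 0.09660 m
270 × 1.2 × 2.7×10⁻⁴ = 0.08748 m
Layer 3: 2.6×10⁻⁴ × 0.48 × 790 = 0.098592 m
690 × 0.55 × 2.1×10⁻⁴ = 0.079695 m
1.6×10⁻⁴ × 0.33 × 1000 = 0.05280 m
Δh = 0.09660 + 0.08748 + 0.098592 + 0.079695 + 0.05280 = 0.415167 m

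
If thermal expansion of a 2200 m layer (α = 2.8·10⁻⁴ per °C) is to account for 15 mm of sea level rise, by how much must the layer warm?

ΔT = Δh/(αH) = 0.015 / (2.8×10⁻⁴ × 2200) ≈ 0.02435 °C

about 0.0244 °C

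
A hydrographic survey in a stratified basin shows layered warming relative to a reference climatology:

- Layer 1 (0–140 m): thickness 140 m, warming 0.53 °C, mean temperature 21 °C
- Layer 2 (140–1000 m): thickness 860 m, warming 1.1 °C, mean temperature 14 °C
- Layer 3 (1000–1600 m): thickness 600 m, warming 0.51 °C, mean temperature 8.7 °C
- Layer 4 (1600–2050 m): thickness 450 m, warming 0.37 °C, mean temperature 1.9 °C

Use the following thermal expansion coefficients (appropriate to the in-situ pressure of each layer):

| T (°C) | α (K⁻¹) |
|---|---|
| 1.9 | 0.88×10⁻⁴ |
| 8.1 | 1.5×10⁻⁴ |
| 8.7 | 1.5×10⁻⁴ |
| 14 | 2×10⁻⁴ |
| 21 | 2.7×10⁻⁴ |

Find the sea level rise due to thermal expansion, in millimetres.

Layer 1 at 21 °C → α = 2.7×10⁻⁴ K⁻¹
Layer 2 at 14 °C → α = 2×10⁻⁴ K⁻¹
Layer 3 at 8.7 °C → α = 1.5×10⁻⁴ K⁻¹
Layer 4 at 1.9 °C → α = 0.88×10⁻⁴ K⁻¹
Layer 1: 0.53 × 140 × 2.7×10⁻⁴ = 0.020034 m
2×10⁻⁴ × 860 × 1.1 = 0.18920 m
1000–1600 m: 600 × 1.5×10⁻⁴ × 0.51 = 0.04590 m
Layer 4: 450 × 0.88×10⁻⁴ × 0.37 = 0.014652 m
Δh = 0.020034 + 0.18920 + 0.04590 + 0.014652 = 0.269786 m

about 270 mm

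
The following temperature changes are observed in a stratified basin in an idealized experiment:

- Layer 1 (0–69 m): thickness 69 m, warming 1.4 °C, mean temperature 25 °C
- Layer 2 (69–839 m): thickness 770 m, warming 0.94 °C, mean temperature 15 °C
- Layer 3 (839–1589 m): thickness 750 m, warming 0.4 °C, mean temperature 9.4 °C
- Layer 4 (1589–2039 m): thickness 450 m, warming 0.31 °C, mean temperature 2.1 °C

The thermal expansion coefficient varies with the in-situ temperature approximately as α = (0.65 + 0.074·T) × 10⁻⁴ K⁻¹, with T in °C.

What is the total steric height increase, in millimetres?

Layer 1: α = (0.65 + 0.074×25)×10⁻⁴ = 2.5×10⁻⁴ K⁻¹
Layer 2: α = (0.65 + 0.074×15)×10⁻⁴ = 1.76×10⁻⁴ K⁻¹
Layer 3: α = (0.65 + 0.074×9.4)×10⁻⁴ = 1.3456×10⁻⁴ K⁻¹
Layer 4: α = (0.65 + 0.074×2.1)×10⁻⁴ = 0.8054×10⁻⁴ K⁻¹
69 × 1.4 × 2.5×10⁻⁴ = 0.02415 m
69–839 m: 770 × 0.94 × 1.76×10⁻⁴ = 0.1273888 m
839–1589 m: 0.4 × 1.3456×10⁻⁴ × 750 = 0.040368 m
0.31 × 0.8054×10⁻⁴ × 450 = 0.01123533 m
Δh = 0.02415 + 0.1273888 + 0.040368 + 0.01123533 = 0.20314213 m

about 203 mm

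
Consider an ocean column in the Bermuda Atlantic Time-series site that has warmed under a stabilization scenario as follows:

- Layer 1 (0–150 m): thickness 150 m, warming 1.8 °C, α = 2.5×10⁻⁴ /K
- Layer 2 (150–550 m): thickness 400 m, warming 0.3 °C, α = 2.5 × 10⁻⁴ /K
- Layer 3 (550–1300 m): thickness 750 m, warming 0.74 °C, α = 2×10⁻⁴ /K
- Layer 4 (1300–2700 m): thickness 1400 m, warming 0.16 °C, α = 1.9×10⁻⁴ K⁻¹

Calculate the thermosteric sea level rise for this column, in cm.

about 25.1 cm

Layer 1: 2.5×10⁻⁴ × 1.8 × 150 = 0.06750 m
150–550 m: 2.5×10⁻⁴ × 0.3 × 400 = 0.03000 m
2×10⁻⁴ × 0.74 × 750 = 0.11100 m
1400 × 1.9×10⁻⁴ × 0.16 = 0.04256 m
Δh = 0.06750 + 0.03000 + 0.11100 + 0.04256 = 0.25106 m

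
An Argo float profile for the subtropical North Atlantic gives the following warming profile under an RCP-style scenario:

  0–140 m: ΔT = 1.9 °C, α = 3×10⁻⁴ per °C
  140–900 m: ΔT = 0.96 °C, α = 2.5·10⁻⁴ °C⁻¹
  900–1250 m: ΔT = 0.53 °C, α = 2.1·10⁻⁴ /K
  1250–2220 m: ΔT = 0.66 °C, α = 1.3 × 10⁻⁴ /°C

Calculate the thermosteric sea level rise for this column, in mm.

1.9 × 3×10⁻⁴ × 140 = 0.07980 m
0.96 × 2.5×10⁻⁴ × 760 = 0.18240 m
900–1250 m: 0.53 × 350 × 2.1×10⁻⁴ = 0.038955 m
0.66 × 1.3×10⁻⁴ × 970 = 0.083226 m
Δh = 0.07980 + 0.18240 + 0.038955 + 0.083226 = 0.384381 m ≈ 384 mm

Δh ≈ 384 mm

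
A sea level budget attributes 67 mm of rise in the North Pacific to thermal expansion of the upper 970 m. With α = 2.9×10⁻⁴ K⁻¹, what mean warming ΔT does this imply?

ΔT ≈ 0.238 °C

ΔT = Δh/(αH) = 0.067 / (2.9×10⁻⁴ × 970) ≈ 0.2382 °C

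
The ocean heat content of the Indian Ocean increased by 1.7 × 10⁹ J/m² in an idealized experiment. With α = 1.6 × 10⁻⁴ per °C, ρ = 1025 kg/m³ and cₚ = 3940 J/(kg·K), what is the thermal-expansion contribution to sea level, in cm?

about 6.74 cm

Δh = αQ/(ρcₚ) = 1.6×10⁻⁴ × 1.7×10⁹ / (1025 × 3940) ≈ 0.067352 m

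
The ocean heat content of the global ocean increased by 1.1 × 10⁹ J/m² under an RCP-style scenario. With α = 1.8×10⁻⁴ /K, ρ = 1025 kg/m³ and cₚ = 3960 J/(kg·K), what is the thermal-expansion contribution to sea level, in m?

0.0488 m

Δh = αQ/(ρcₚ) = 1.8×10⁻⁴ × 1.1×10⁹ / (1025 × 3960) ≈ 0.04878 m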